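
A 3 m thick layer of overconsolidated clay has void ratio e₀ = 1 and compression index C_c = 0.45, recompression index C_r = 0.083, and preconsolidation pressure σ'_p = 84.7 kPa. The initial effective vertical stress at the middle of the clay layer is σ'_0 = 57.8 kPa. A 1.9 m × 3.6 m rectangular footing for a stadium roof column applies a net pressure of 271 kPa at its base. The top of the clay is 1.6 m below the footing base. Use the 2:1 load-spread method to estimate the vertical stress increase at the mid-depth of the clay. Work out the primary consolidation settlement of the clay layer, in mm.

Mid-depth of clay below the footing base: z = 1.6 + 3/2 = 3.1 m.
Stress increase at mid-clay by the 2:1 spreading method:
Δσ = qBL/((B+z)(L+z)) = 271×1.9×3.6/((1.9+3.1)(3.6+3.1)) = 55.333 kPa
Final effective stress: σ'_f = 57.8 + 55.333 = 113.13 kPa.
σ'_f = 113.13 > σ'_p = 84.7 kPa, so the stress path crosses the preconsolidation pressure — recompression up to σ'_p, then virgin compression beyond:
S_c = H/(1+e₀)·[C_r·log₁₀(σ'_p/σ'_0) + C_c·log₁₀(σ'_f/σ'_p)]
    = 3/2 × [0.083×log₁₀(84.7/57.8) + 0.45×log₁₀(113.13/84.7)]
    = 1.5 × [0.013774 + 0.056562] = 0.1055 m

S_c ≈ 106 mm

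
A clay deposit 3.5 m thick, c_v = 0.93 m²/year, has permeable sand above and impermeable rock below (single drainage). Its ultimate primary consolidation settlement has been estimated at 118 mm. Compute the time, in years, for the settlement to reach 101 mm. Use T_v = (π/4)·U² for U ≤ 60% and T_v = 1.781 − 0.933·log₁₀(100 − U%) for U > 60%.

Drainage path length: H_d = H = 3.5 m (single drainage).
U = S(t)/S_ult = 101/118 = 0.8559.
U > 60%: T_v = 1.781 − 0.933·log₁₀(100 − 85.593) = 0.70006.
t = T_v·H_d²/c_v = 0.70006×3.5²/0.93 = 9.221 years.

t ≈ 9.22 years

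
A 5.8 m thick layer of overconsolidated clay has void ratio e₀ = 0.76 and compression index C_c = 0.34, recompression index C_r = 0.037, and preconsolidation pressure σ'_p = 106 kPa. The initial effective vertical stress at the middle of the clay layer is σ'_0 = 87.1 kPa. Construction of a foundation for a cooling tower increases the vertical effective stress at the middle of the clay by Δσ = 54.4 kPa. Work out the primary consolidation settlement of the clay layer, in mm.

Final effective stress: σ'_f = 87.1 + 54.4 = 141.5 kPa.
σ'_f = 141.5 > σ'_p = 106 kPa, so the stress path crosses the preconsolidation pressure — recompression up to σ'_p, then virgin compression beyond:
S_c = H/(1+e₀)·[C_r·log₁₀(σ'_p/σ'_0) + C_c·log₁₀(σ'_f/σ'_p)]
    = 5.8/1.76 × [0.037×log₁₀(106/87.1) + 0.34×log₁₀(141.5/106)]
    = 3.2955 × [0.0031556 + 0.042653] = 0.151 m

S_c ≈ 151 mm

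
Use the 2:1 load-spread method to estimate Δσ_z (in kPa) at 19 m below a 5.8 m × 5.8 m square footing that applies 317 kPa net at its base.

Δσ_z ≈ 17.3 kPa

By the 2:1 method the load spreads at 1 horizontal : 2 vertical, so at depth z the loaded area has grown by z in each plan dimension:
Δσ = qBL/((B+z)(L+z)) = 317×5.8×5.8/((5.8+19)(5.8+19)) = 17.339 kPa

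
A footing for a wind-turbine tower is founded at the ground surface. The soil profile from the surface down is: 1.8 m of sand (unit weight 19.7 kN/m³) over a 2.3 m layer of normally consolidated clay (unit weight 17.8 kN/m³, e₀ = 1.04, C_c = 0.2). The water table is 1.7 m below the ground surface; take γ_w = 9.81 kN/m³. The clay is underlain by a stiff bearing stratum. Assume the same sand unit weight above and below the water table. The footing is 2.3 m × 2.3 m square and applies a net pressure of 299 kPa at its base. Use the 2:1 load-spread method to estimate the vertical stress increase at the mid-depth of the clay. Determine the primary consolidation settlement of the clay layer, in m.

S_c ≈ 0.0822 m

Mid-depth of clay below the ground surface: z = 1.8 + 2.3/2 = 2.95 m.
Total vertical stress at mid-clay: σ_v = 19.7×1.8 + 17.8×1.15 = 55.93 kPa.
Pore pressure: u = 9.81×(2.95 − 1.7) = 12.263 kPa.
Initial effective stress: σ'_0 = σ_v − u = 55.93 − 12.263 = 43.667 kPa.
Stress increase at mid-clay by the 2:1 spreading method:
Δσ = qBL/((B+z)(L+z)) = 299×2.3×2.3/((2.3+2.95)(2.3+2.95)) = 57.386 kPa
Final effective stress: σ'_f = σ'_0 + Δσ = 43.667 + 57.386 = 101.05 kPa.
Normally consolidated clay, so the full stress increment lies on the virgin compression line:
S_c = C_c·H/(1+e₀)·log₁₀(σ'_f/σ'_0) = 0.2×2.3/(1+1.04)×log₁₀(101.05/43.667)
    = 0.22549 × 0.36438 = 0.08216 m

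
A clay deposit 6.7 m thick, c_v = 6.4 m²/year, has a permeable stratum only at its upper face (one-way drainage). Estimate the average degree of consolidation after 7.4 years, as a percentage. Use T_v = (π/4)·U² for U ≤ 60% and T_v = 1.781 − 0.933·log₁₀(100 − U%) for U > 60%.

Drainage path length: H_d = H = 6.7 m (single drainage).
T_v = c_v·t/H_d² = 6.4×7.4/6.7² = 1.055.
T_v = 1.055 corresponds to the U > 60% branch:
U = 1 − 10^((1.781 − T_v)/0.933)/100 = 0.94

U ≈ 94 %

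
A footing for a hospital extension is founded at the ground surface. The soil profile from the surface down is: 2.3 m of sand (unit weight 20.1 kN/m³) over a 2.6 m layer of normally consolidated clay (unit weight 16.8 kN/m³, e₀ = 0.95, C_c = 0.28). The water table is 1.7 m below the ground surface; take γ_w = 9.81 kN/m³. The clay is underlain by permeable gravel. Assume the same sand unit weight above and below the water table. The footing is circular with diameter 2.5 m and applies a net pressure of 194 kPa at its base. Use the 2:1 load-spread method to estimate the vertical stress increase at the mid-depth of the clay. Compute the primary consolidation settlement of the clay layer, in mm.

Mid-depth of clay below the ground surface: z = 2.3 + 2.6/2 = 3.6 m.
Total vertical stress at mid-clay: σ_v = 20.1×2.3 + 16.8×1.3 = 68.07 kPa.
Pore pressure: u = 9.81×(3.6 − 1.7) = 18.639 kPa.
Initial effective stress: σ'_0 = σ_v − u = 68.07 − 18.639 = 49.431 kPa.
Stress increase at mid-clay by the 2:1 spreading method:
Δσ ≈ qD²/(D+z)² = 194×2.5²/(2.5+3.6)² = 32.585 kPa
Final effective stress: σ'_f = σ'_0 + Δσ = 49.431 + 32.585 = 82.016 kPa.
Normally consolidated clay, so the full stress increment lies on the virgin compression line:
S_c = C_c·H/(1+e₀)·log₁₀(σ'_f/σ'_0) = 0.28×2.6/(1+0.95)×log₁₀(82.016/49.431)
    = 0.37333 × 0.2199 = 0.0821 m

S_c ≈ 82.1 mm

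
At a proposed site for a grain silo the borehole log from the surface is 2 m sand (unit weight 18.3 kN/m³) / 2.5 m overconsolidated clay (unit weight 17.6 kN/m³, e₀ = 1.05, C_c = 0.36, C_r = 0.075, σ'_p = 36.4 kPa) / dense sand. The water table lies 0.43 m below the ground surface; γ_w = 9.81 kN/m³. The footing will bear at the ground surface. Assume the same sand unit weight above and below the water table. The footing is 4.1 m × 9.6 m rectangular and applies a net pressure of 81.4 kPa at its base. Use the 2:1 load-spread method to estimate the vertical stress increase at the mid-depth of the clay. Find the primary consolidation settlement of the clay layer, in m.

Mid-depth of clay below the ground surface: z = 2 + 2.5/2 = 3.25 m.
Total vertical stress at mid-clay: σ_v = 18.3×2 + 17.6×1.25 = 58.6 kPa.
Pore pressure: u = 9.81×(3.25 − 0.43) = 27.664 kPa.
Initial effective stress: σ'_0 = σ_v − u = 58.6 − 27.664 = 30.936 kPa.
Stress increase at mid-clay by the 2:1 spreading method:
Δσ = qBL/((B+z)(L+z)) = 81.4×4.1×9.6/((4.1+3.25)(9.6+3.25)) = 33.923 kPa
Final effective stress: σ'_f = 30.936 + 33.923 = 64.859 kPa.
σ'_f = 64.859 > σ'_p = 36.4 kPa, so the stress path crosses the preconsolidation pressure — recompression up to σ'_p, then virgin compression beyond:
S_c = H/(1+e₀)·[C_r·log₁₀(σ'_p/σ'_0) + C_c·log₁₀(σ'_f/σ'_p)]
    = 2.5/2.05 × [0.075×log₁₀(36.4/30.936) + 0.36×log₁₀(64.859/36.4)]
    = 1.2195 × [0.0052978 + 0.090313] = 0.1166 m

S_c ≈ 0.117 m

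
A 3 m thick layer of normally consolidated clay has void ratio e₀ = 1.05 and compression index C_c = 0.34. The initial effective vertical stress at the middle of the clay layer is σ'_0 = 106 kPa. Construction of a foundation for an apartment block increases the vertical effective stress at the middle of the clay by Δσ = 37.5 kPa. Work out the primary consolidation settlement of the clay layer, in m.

Final effective stress: σ'_f = σ'_0 + Δσ = 106 + 37.5 = 143.5 kPa.
Normally consolidated clay, so the full stress increment lies on the virgin compression line:
S_c = C_c·H/(1+e₀)·log₁₀(σ'_f/σ'_0) = 0.34×3/(1+1.05)×log₁₀(143.5/106)
    = 0.49756 × 0.13155 = 0.06545 m

S_c ≈ 0.0655 m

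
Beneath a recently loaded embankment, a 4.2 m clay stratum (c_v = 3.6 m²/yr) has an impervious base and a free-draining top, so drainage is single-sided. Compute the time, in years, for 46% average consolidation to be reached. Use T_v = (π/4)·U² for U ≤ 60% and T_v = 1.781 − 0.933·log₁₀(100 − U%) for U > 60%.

Drainage path length: H_d = H = 4.2 m (single drainage).
U ≤ 60%: T_v = (π/4)·U² = (π/4)×0.46² = 0.16619.
t = T_v·H_d²/c_v = 0.16619×4.2²/3.6 = 0.8143 years.

t ≈ 0.814 years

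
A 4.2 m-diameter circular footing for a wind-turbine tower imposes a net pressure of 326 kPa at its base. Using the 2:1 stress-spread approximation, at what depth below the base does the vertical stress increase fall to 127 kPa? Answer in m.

z ≈ 2.53 m

2:1 spreading — at depth z the loaded area has grown by z in each plan dimension:
qD²/(D+z)² = Δσ_z ⇒ z = D(√(q/Δσ_z) − 1) = 4.2×(√(326/127) − 1) = 2.529 m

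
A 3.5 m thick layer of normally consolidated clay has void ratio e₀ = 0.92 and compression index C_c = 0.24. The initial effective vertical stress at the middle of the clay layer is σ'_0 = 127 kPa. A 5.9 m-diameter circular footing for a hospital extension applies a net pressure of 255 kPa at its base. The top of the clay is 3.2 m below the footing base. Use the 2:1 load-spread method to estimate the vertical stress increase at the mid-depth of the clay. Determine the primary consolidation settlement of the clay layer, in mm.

Mid-depth of clay below the footing base: z = 3.2 + 3.5/2 = 4.95 m.
Stress increase at mid-clay by the 2:1 spreading method:
Δσ ≈ qD²/(D+z)² = 255×5.9²/(5.9+4.95)² = 75.402 kPa
Final effective stress: σ'_f = σ'_0 + Δσ = 127 + 75.402 = 202.4 kPa.
Normally consolidated clay, so the full stress increment lies on the virgin compression line:
S_c = C_c·H/(1+e₀)·log₁₀(σ'_f/σ'_0) = 0.24×3.5/(1+0.92)×log₁₀(202.4/127)
    = 0.4375 × 0.20241 = 0.08855 m

S_c ≈ 88.6 mm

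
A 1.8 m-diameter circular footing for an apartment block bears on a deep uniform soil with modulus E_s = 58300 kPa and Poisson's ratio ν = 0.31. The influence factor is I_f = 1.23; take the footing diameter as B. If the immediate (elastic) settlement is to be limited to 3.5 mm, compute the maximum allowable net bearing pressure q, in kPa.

q ≈ 102 kPa

S_e = q·B·(1−ν²)/E_s · I_f  ⇒  q = S_e·E_s / (B·(1−ν²)·I_f).
q = 0.0035 × 58300 / (1.8 × 0.9039 × 1.23) = 102 kPa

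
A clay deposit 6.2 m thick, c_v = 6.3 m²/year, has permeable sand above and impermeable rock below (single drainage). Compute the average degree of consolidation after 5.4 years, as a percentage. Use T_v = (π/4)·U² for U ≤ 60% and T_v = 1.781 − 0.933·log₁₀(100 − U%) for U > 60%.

Drainage path length: H_d = H = 6.2 m (single drainage).
T_v = c_v·t/H_d² = 6.3×5.4/6.2² = 0.88502.
T_v = 0.88502 corresponds to the U > 60% branch:
U = 1 − 10^((1.781 − T_v)/0.933)/100 = 0.9087

U ≈ 90.9 %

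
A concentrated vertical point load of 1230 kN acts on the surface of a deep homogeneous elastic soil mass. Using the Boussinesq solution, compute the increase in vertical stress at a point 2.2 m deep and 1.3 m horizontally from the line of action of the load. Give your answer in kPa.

Δσ_z ≈ 57.4 kPa

Boussinesq vertical stress below a point load on an elastic half-space:
Δσ_z = 3P/(2πz²) · [1 + (r/z)²]^(−5/2)
r/z = 1.3/2.2 = 0.59091; [1+(r/z)²]^(−5/2) = 0.47297.
Δσ_z = 3×1230/(2π×2.2²) × 0.47297 = 121.34 × 0.47297 = 57.39 kPa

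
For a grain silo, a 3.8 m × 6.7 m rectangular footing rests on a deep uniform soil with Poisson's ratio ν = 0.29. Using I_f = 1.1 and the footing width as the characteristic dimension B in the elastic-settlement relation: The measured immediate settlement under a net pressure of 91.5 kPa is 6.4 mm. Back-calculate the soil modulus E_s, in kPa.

S_e = q·B·(1−ν²)/E_s · I_f  ⇒  E_s = q·B·(1−ν²)·I_f / S_e.
E_s = 91.5 × 3.8 × 0.9159 × 1.1 / 0.0064 = 54740 kPa

E_s ≈ 54700 kPa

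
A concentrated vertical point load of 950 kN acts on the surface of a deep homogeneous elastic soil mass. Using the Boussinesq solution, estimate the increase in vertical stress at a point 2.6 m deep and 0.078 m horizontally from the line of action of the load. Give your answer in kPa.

Boussinesq vertical stress below a point load on an elastic half-space:
Δσ_z = 3P/(2πz²) · [1 + (r/z)²]^(−5/2)
r/z = 0.078/2.6 = 0.03; [1+(r/z)²]^(−5/2) = 0.99775.
Δσ_z = 3×950/(2π×2.6²) × 0.99775 = 67.099 × 0.99775 = 66.95 kPa

Δσ_z ≈ 66.9 kPa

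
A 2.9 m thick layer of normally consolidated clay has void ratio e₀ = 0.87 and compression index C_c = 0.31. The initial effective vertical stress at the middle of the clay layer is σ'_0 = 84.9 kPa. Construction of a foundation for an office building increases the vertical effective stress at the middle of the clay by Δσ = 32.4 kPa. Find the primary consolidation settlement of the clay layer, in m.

S_c ≈ 0.0675 m

Final effective stress: σ'_f = σ'_0 + Δσ = 84.9 + 32.4 = 117.3 kPa.
Normally consolidated clay, so the full stress increment lies on the virgin compression line:
S_c = C_c·H/(1+e₀)·log₁₀(σ'_f/σ'_0) = 0.31×2.9/(1+0.87)×log₁₀(117.3/84.9)
    = 0.48075 × 0.14039 = 0.06749 m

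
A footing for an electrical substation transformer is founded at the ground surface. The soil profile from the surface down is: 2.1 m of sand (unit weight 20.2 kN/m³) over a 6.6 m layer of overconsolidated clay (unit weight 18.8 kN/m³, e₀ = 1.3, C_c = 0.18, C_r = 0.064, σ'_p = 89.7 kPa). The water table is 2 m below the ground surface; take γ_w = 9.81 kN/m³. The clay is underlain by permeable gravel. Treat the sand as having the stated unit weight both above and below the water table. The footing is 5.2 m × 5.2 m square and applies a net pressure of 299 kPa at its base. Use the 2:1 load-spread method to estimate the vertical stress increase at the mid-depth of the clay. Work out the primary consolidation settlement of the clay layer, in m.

S_c ≈ 0.123 m

Mid-depth of clay below the ground surface: z = 2.1 + 6.6/2 = 5.4 m.
Total vertical stress at mid-clay: σ_v = 20.2×2.1 + 18.8×3.3 = 104.46 kPa.
Pore pressure: u = 9.81×(5.4 − 2) = 33.354 kPa.
Initial effective stress: σ'_0 = σ_v − u = 104.46 − 33.354 = 71.106 kPa.
Stress increase at mid-clay by the 2:1 spreading method:
Δσ = qBL/((B+z)(L+z)) = 299×5.2×5.2/((5.2+5.4)(5.2+5.4)) = 71.956 kPa
Final effective stress: σ'_f = 71.106 + 71.956 = 143.06 kPa.
σ'_f = 143.06 > σ'_p = 89.7 kPa, so the stress path crosses the preconsolidation pressure — recompression up to σ'_p, then virgin compression beyond:
S_c = H/(1+e₀)·[C_r·log₁₀(σ'_p/σ'_0) + C_c·log₁₀(σ'_f/σ'_p)]
    = 6.6/2.3 × [0.064×log₁₀(89.7/71.106) + 0.18×log₁₀(143.06/89.7)]
    = 2.8696 × [0.0064567 + 0.036491] = 0.1232 m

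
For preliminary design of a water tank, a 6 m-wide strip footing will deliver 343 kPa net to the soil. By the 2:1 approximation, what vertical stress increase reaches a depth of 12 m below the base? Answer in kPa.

By the 2:1 method the load spreads at 1 horizontal : 2 vertical, so at depth z the loaded area has grown by z in each plan dimension:
Δσ = qB/(B+z) = 343×6/(6+12) = 114.33 kPa

Δσ_z ≈ 114 kPa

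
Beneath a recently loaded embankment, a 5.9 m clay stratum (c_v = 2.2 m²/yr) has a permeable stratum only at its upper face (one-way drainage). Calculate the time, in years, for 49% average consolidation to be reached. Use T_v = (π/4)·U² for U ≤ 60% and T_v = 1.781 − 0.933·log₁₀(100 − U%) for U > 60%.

Drainage path length: H_d = H = 5.9 m (single drainage).
U ≤ 60%: T_v = (π/4)·U² = (π/4)×0.49² = 0.18857.
t = T_v·H_d²/c_v = 0.18857×5.9²/2.2 = 2.984 years.

t ≈ 2.98 years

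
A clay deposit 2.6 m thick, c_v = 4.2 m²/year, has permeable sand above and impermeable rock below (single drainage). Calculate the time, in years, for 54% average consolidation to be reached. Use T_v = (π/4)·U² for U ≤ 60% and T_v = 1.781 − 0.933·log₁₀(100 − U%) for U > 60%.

Drainage path length: H_d = H = 2.6 m (single drainage).
U ≤ 60%: T_v = (π/4)·U² = (π/4)×0.54² = 0.22902.
t = T_v·H_d²/c_v = 0.22902×2.6²/4.2 = 0.3686 years.

t ≈ 0.369 years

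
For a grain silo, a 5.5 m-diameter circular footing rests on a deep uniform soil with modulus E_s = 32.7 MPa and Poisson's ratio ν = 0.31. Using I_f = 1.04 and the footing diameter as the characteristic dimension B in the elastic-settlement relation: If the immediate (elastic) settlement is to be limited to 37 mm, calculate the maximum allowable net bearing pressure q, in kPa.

E_s = 32.7 MPa = 32700 kPa.
S_e = q·B·(1−ν²)/E_s · I_f  ⇒  q = S_e·E_s / (B·(1−ν²)·I_f).
q = 0.037 × 32700 / (5.5 × 0.9039 × 1.04) = 234 kPa

q ≈ 234 kPa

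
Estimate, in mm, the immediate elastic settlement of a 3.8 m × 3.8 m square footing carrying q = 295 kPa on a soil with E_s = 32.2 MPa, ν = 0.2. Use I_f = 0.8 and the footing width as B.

S_e ≈ 26.7 mm

Immediate (elastic) settlement: S_e = q·B·(1−ν²)/E_s · I_f.
E_s = 32.2 MPa = 32200 kPa.
S_e = 295 × 3.8 × (1 − 0.2²) / 32200 × 0.8
    = 295 × 3.8 × 0.96 / 32200 × 0.8
    = 0.02674 m = 26.74 mm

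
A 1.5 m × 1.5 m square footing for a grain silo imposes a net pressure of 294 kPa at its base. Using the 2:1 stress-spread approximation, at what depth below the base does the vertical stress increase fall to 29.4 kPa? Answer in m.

z ≈ 3.24 m

2:1 spreading — at depth z the loaded area has grown by z in each plan dimension:
qB²/(B+z)² = Δσ_z ⇒ z = B(√(q/Δσ_z) − 1) = 1.5×(√(294/29.4) − 1) = 3.243 m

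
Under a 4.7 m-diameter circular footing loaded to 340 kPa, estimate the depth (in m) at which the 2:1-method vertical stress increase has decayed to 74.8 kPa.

z ≈ 5.32 m

2:1 spreading — at depth z the loaded area has grown by z in each plan dimension:
qD²/(D+z)² = Δσ_z ⇒ z = D(√(q/Δσ_z) − 1) = 4.7×(√(340/74.8) − 1) = 5.32 m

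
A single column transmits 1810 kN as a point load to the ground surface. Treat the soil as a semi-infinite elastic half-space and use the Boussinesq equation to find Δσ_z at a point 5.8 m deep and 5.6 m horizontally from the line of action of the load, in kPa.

Δσ_z ≈ 4.95 kPa

Boussinesq vertical stress below a point load on an elastic half-space:
Δσ_z = 3P/(2πz²) · [1 + (r/z)²]^(−5/2)
r/z = 5.6/5.8 = 0.96552; [1+(r/z)²]^(−5/2) = 0.19269.
Δσ_z = 3×1810/(2π×5.8²) × 0.19269 = 25.69 × 0.19269 = 4.95 kPa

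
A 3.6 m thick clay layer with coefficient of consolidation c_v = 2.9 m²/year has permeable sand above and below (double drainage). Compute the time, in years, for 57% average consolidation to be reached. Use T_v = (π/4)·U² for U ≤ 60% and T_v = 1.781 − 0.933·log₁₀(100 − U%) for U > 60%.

t ≈ 0.285 years

Drainage path length: H_d = H/2 = 1.8 m (double drainage).
U ≤ 60%: T_v = (π/4)·U² = (π/4)×0.57² = 0.25518.
t = T_v·H_d²/c_v = 0.25518×1.8²/2.9 = 0.2851 years.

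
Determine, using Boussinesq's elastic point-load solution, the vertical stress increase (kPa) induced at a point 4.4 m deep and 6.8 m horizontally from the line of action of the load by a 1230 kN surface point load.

Boussinesq vertical stress below a point load on an elastic half-space:
Δσ_z = 3P/(2πz²) · [1 + (r/z)²]^(−5/2)
r/z = 6.8/4.4 = 1.5455; [1+(r/z)²]^(−5/2) = 0.047316.
Δσ_z = 3×1230/(2π×4.4²) × 0.047316 = 30.335 × 0.047316 = 1.435 kPa

Δσ_z ≈ 1.44 kPa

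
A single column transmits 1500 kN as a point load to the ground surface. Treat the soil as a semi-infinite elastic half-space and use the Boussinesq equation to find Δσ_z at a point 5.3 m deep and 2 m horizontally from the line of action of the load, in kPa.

Boussinesq vertical stress below a point load on an elastic half-space:
Δσ_z = 3P/(2πz²) · [1 + (r/z)²]^(−5/2)
r/z = 2/5.3 = 0.37736; [1+(r/z)²]^(−5/2) = 0.71689.
Δσ_z = 3×1500/(2π×5.3²) × 0.71689 = 25.497 × 0.71689 = 18.28 kPa

Δσ_z ≈ 18.3 kPa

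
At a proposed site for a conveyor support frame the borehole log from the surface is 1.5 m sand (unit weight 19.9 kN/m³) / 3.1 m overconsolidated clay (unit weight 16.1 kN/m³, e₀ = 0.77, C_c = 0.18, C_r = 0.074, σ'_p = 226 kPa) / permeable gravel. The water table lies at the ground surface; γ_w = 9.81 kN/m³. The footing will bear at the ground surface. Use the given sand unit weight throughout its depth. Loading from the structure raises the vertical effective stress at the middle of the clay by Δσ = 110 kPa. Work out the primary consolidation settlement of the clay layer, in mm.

Mid-depth of clay below the ground surface: z = 1.5 + 3.1/2 = 3.05 m.
Total vertical stress at mid-clay: σ_v = 19.9×1.5 + 16.1×1.55 = 54.805 kPa.
Pore pressure: u = 9.81×(3.05 − 0) = 29.921 kPa.
Initial effective stress: σ'_0 = σ_v − u = 54.805 − 29.921 = 24.884 kPa.
Final effective stress: σ'_f = 24.884 + 110 = 134.88 kPa.
σ'_f = 134.88 ≤ σ'_p = 226 kPa, so the clay remains overconsolidated and only the recompression index applies:
S_c = C_r·H/(1+e₀)·log₁₀(σ'_f/σ'_0) = 0.074×3.1/1.77×log₁₀(134.88/24.884)
    = 0.1296 × 0.73403 = 0.09513 m

S_c ≈ 95.1 mm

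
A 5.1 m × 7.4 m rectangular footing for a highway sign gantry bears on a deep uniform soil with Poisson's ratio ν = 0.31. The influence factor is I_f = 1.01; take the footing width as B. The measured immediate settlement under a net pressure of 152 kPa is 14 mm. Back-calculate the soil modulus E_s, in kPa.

S_e = q·B·(1−ν²)/E_s · I_f  ⇒  E_s = q·B·(1−ν²)·I_f / S_e.
E_s = 152 × 5.1 × 0.9039 × 1.01 / 0.014 = 50550 kPa

E_s ≈ 50600 kPa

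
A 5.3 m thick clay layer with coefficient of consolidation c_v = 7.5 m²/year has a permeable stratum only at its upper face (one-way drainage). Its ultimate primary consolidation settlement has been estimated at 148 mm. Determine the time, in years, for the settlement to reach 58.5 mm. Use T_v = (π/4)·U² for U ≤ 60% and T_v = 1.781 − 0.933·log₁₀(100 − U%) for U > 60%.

Drainage path length: H_d = H = 5.3 m (single drainage).
U = S(t)/S_ult = 58.5/148 = 0.3953.
U ≤ 60%: T_v = (π/4)·U² = (π/4)×0.39527² = 0.12271.
t = T_v·H_d²/c_v = 0.12271×5.3²/7.5 = 0.4596 years.

t ≈ 0.46 years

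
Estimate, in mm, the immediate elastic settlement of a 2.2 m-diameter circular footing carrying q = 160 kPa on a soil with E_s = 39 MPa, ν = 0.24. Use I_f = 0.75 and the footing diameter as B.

S_e ≈ 6.38 mm

Immediate (elastic) settlement: S_e = q·B·(1−ν²)/E_s · I_f.
E_s = 39 MPa = 39000 kPa.
S_e = 160 × 2.2 × (1 − 0.24²) / 39000 × 0.75
    = 160 × 2.2 × 0.9424 / 39000 × 0.75
    = 0.006379 m = 6.379 mm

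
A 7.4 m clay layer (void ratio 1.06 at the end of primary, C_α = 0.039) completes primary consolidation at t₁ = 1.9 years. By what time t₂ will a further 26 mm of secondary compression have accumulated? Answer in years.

t₂ ≈ 2.91 years

S_s = C_α·H/(1+e_p)·log₁₀(t₂/t₁) ⇒ log₁₀(t₂/t₁) = S_s·(1+e_p)/(C_α·H).
log₁₀(t₂/t₁) = 0.026 × (1+1.06) / (0.039×7.4) = 0.1856
t₂ = t₁ × 10^0.1856 = 1.9 × 1.533 = 2.913 years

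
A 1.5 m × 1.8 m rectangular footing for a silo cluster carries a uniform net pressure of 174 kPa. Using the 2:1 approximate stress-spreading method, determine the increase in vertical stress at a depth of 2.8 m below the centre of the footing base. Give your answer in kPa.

By the 2:1 method the load spreads at 1 horizontal : 2 vertical, so at depth z the loaded area has grown by z in each plan dimension:
Δσ = qBL/((B+z)(L+z)) = 174×1.5×1.8/((1.5+2.8)(1.8+2.8)) = 23.751 kPa

Δσ_z ≈ 23.8 kPa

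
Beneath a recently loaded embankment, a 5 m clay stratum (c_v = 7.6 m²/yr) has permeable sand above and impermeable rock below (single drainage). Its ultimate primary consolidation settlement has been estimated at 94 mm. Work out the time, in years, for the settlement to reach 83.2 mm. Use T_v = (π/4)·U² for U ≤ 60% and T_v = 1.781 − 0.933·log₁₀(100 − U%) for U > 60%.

Drainage path length: H_d = H = 5 m (single drainage).
U = S(t)/S_ult = 83.2/94 = 0.8851.
U > 60%: T_v = 1.781 − 0.933·log₁₀(100 − 88.511) = 0.79174.
t = T_v·H_d²/c_v = 0.79174×5²/7.6 = 2.604 years.

t ≈ 2.6 years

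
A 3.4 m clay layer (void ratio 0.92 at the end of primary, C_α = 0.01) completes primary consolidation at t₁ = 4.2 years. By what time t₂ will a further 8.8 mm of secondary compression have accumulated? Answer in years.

S_s = C_α·H/(1+e_p)·log₁₀(t₂/t₁) ⇒ log₁₀(t₂/t₁) = S_s·(1+e_p)/(C_α·H).
log₁₀(t₂/t₁) = 0.0088 × (1+0.92) / (0.01×3.4) = 0.4969
t₂ = t₁ × 10^0.4969 = 4.2 × 3.14 = 13.19 years

t₂ ≈ 13.2 years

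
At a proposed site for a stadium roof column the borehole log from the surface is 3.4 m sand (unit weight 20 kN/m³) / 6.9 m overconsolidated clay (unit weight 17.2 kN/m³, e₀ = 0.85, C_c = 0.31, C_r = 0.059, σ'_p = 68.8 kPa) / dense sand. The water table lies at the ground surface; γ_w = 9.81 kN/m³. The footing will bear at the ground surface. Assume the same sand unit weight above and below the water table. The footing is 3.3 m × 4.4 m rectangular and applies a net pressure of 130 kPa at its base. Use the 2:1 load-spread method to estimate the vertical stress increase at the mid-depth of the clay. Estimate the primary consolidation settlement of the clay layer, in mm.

Mid-depth of clay below the ground surface: z = 3.4 + 6.9/2 = 6.85 m.
Total vertical stress at mid-clay: σ_v = 20×3.4 + 17.2×3.45 = 127.34 kPa.
Pore pressure: u = 9.81×(6.85 − 0) = 67.198 kPa.
Initial effective stress: σ'_0 = σ_v − u = 127.34 − 67.198 = 60.142 kPa.
Stress increase at mid-clay by the 2:1 spreading method:
Δσ = qBL/((B+z)(L+z)) = 130×3.3×4.4/((3.3+6.85)(4.4+6.85)) = 16.531 kPa
Final effective stress: σ'_f = 60.142 + 16.531 = 76.673 kPa.
σ'_f = 76.673 > σ'_p = 68.8 kPa, so the stress path crosses the preconsolidation pressure — recompression up to σ'_p, then virgin compression beyond:
S_c = H/(1+e₀)·[C_r·log₁₀(σ'_p/σ'_0) + C_c·log₁₀(σ'_f/σ'_p)]
    = 6.9/1.85 × [0.059×log₁₀(68.8/60.142) + 0.31×log₁₀(76.673/68.8)]
    = 3.7297 × [0.0034462 + 0.014587] = 0.06726 m

S_c ≈ 67.3 mm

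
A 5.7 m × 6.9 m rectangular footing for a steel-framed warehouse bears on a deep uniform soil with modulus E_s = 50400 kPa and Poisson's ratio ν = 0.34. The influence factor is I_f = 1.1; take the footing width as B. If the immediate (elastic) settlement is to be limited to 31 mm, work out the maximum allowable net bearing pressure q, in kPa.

S_e = q·B·(1−ν²)/E_s · I_f  ⇒  q = S_e·E_s / (B·(1−ν²)·I_f).
q = 0.031 × 50400 / (5.7 × 0.8844 × 1.1) = 281.8 kPa

q ≈ 282 kPa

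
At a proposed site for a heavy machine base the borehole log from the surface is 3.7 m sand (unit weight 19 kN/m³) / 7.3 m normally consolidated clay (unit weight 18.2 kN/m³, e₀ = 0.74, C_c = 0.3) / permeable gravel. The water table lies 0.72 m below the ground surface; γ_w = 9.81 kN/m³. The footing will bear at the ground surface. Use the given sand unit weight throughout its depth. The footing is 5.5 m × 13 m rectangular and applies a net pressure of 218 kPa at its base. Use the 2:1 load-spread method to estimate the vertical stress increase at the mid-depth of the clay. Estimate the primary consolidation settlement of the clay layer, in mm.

Mid-depth of clay below the ground surface: z = 3.7 + 7.3/2 = 7.35 m.
Total vertical stress at mid-clay: σ_v = 19×3.7 + 18.2×3.65 = 136.73 kPa.
Pore pressure: u = 9.81×(7.35 − 0.72) = 65.04 kPa.
Initial effective stress: σ'_0 = σ_v − u = 136.73 − 65.04 = 71.69 kPa.
Stress increase at mid-clay by the 2:1 spreading method:
Δσ = qBL/((B+z)(L+z)) = 218×5.5×13/((5.5+7.35)(13+7.35)) = 59.607 kPa
Final effective stress: σ'_f = σ'_0 + Δσ = 71.69 + 59.607 = 131.3 kPa.
Normally consolidated clay, so the full stress increment lies on the virgin compression line:
S_c = C_c·H/(1+e₀)·log₁₀(σ'_f/σ'_0) = 0.3×7.3/(1+0.74)×log₁₀(131.3/71.69)
    = 1.2586 × 0.26281 = 0.3308 m

S_c ≈ 331 mm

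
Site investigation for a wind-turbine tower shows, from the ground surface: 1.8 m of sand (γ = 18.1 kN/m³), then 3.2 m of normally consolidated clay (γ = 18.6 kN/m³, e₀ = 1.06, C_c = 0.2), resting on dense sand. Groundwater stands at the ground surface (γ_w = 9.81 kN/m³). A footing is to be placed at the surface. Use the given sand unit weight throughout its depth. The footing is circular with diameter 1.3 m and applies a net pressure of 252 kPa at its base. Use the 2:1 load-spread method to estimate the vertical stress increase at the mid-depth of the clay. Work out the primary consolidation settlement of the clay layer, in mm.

Mid-depth of clay below the ground surface: z = 1.8 + 3.2/2 = 3.4 m.
Total vertical stress at mid-clay: σ_v = 18.1×1.8 + 18.6×1.6 = 62.34 kPa.
Pore pressure: u = 9.81×(3.4 − 0) = 33.354 kPa.
Initial effective stress: σ'_0 = σ_v − u = 62.34 − 33.354 = 28.986 kPa.
Stress increase at mid-clay by the 2:1 spreading method:
Δσ ≈ qD²/(D+z)² = 252×1.3²/(1.3+3.4)² = 19.279 kPa
Final effective stress: σ'_f = σ'_0 + Δσ = 28.986 + 19.279 = 48.265 kPa.
Normally consolidated clay, so the full stress increment lies on the virgin compression line:
S_c = C_c·H/(1+e₀)·log₁₀(σ'_f/σ'_0) = 0.2×3.2/(1+1.06)×log₁₀(48.265/28.986)
    = 0.31068 × 0.22144 = 0.0688 m

S_c ≈ 68.8 mm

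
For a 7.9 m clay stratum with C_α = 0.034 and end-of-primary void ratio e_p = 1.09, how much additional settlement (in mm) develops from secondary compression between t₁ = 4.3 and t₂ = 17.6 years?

Secondary compression: S_s = C_α·H/(1+e_p)·log₁₀(t₂/t₁)
S_s = 0.034×7.9/(1+1.09)×log₁₀(17.6/4.3)
    = 0.1285 × 0.612 = 0.07866 m

S_s ≈ 78.7 mm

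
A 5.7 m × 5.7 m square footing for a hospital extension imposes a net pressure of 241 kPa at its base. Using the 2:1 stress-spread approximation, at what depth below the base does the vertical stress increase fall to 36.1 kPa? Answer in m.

z ≈ 9.03 m

2:1 spreading — at depth z the loaded area has grown by z in each plan dimension:
qB²/(B+z)² = Δσ_z ⇒ z = B(√(q/Δσ_z) − 1) = 5.7×(√(241/36.1) − 1) = 9.028 m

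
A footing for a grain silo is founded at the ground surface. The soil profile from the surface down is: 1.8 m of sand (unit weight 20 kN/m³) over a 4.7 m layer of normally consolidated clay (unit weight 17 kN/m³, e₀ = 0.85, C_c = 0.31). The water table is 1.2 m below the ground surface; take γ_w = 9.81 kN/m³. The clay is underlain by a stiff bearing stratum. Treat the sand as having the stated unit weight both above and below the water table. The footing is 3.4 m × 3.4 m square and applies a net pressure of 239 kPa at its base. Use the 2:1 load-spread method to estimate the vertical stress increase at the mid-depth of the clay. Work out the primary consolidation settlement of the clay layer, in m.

S_c ≈ 0.242 m

Mid-depth of clay below the ground surface: z = 1.8 + 4.7/2 = 4.15 m.
Total vertical stress at mid-clay: σ_v = 20×1.8 + 17×2.35 = 75.95 kPa.
Pore pressure: u = 9.81×(4.15 − 1.2) = 28.94 kPa.
Initial effective stress: σ'_0 = σ_v − u = 75.95 − 28.94 = 47.01 kPa.
Stress increase at mid-clay by the 2:1 spreading method:
Δσ = qBL/((B+z)(L+z)) = 239×3.4×3.4/((3.4+4.15)(3.4+4.15)) = 48.469 kPa
Final effective stress: σ'_f = σ'_0 + Δσ = 47.01 + 48.469 = 95.479 kPa.
Normally consolidated clay, so the full stress increment lies on the virgin compression line:
S_c = C_c·H/(1+e₀)·log₁₀(σ'_f/σ'_0) = 0.31×4.7/(1+0.85)×log₁₀(95.479/47.01)
    = 0.78757 × 0.30772 = 0.2424 m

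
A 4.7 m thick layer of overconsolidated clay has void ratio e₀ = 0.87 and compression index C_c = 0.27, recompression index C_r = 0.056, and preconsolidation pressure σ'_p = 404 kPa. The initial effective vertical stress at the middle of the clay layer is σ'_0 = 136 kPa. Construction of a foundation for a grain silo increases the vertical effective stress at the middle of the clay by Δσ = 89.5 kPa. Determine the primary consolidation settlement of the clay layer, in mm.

S_c ≈ 30.9 mm

Final effective stress: σ'_f = 136 + 89.5 = 225.5 kPa.
σ'_f = 225.5 ≤ σ'_p = 404 kPa, so the clay remains overconsolidated and only the recompression index applies:
S_c = C_r·H/(1+e₀)·log₁₀(σ'_f/σ'_0) = 0.056×4.7/1.87×log₁₀(225.5/136)
    = 0.14075 × 0.21961 = 0.03091 m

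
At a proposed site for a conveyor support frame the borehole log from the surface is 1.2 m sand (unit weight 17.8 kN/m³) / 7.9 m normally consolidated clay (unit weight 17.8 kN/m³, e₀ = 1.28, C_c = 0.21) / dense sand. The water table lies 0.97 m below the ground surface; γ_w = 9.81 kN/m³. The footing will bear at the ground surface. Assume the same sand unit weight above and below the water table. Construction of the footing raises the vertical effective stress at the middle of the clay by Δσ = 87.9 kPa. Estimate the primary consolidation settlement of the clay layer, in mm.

S_c ≈ 318 mm

Mid-depth of clay below the ground surface: z = 1.2 + 7.9/2 = 5.15 m.
Total vertical stress at mid-clay: σ_v = 17.8×1.2 + 17.8×3.95 = 91.67 kPa.
Pore pressure: u = 9.81×(5.15 − 0.97) = 41.006 kPa.
Initial effective stress: σ'_0 = σ_v − u = 91.67 − 41.006 = 50.664 kPa.
Final effective stress: σ'_f = σ'_0 + Δσ = 50.664 + 87.9 = 138.56 kPa.
Normally consolidated clay, so the full stress increment lies on the virgin compression line:
S_c = C_c·H/(1+e₀)·log₁₀(σ'_f/σ'_0) = 0.21×7.9/(1+1.28)×log₁₀(138.56/50.664)
    = 0.72763 × 0.43694 = 0.3179 m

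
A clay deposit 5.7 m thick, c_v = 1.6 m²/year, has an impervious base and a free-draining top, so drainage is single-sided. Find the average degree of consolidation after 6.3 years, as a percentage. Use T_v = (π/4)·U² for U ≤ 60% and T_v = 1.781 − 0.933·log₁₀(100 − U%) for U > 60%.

Drainage path length: H_d = H = 5.7 m (single drainage).
T_v = c_v·t/H_d² = 1.6×6.3/5.7² = 0.31025.
T_v = 0.31025 corresponds to the U > 60% branch:
U = 1 − 10^((1.781 − T_v)/0.933)/100 = 0.623

U ≈ 62.3 %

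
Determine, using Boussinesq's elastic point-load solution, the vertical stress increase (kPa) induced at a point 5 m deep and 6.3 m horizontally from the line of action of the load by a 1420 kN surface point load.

Δσ_z ≈ 2.52 kPa

Boussinesq vertical stress below a point load on an elastic half-space:
Δσ_z = 3P/(2πz²) · [1 + (r/z)²]^(−5/2)
r/z = 6.3/5 = 1.26; [1+(r/z)²]^(−5/2) = 0.092845.
Δσ_z = 3×1420/(2π×5²) × 0.092845 = 27.12 × 0.092845 = 2.518 kPa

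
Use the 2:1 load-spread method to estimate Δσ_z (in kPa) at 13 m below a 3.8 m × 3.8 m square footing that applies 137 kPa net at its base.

Δσ_z ≈ 7.01 kPa

By the 2:1 method the load spreads at 1 horizontal : 2 vertical, so at depth z the loaded area has grown by z in each plan dimension:
Δσ = qBL/((B+z)(L+z)) = 137×3.8×3.8/((3.8+13)(3.8+13)) = 7.0092 kPa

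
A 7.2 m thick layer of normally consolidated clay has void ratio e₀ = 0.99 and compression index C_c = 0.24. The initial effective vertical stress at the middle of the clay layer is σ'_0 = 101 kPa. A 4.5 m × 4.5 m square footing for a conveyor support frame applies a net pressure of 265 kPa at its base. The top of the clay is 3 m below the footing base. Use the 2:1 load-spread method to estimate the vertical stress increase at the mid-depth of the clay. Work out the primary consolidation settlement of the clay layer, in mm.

S_c ≈ 135 mm

Mid-depth of clay below the footing base: z = 3 + 7.2/2 = 6.6 m.
Stress increase at mid-clay by the 2:1 spreading method:
Δσ = qBL/((B+z)(L+z)) = 265×4.5×4.5/((4.5+6.6)(4.5+6.6)) = 43.554 kPa
Final effective stress: σ'_f = σ'_0 + Δσ = 101 + 43.554 = 144.55 kPa.
Normally consolidated clay, so the full stress increment lies on the virgin compression line:
S_c = C_c·H/(1+e₀)·log₁₀(σ'_f/σ'_0) = 0.24×7.2/(1+0.99)×log₁₀(144.55/101)
    = 0.86834 × 0.1557 = 0.1352 m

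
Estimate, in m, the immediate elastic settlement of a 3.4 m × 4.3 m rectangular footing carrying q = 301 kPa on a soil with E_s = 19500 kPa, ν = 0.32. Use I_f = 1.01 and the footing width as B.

S_e ≈ 0.0476 m

Immediate (elastic) settlement: S_e = q·B·(1−ν²)/E_s · I_f.
S_e = 301 × 3.4 × (1 − 0.32²) / 19500 × 1.01
    = 301 × 3.4 × 0.8976 / 19500 × 1.01
    = 0.04758 m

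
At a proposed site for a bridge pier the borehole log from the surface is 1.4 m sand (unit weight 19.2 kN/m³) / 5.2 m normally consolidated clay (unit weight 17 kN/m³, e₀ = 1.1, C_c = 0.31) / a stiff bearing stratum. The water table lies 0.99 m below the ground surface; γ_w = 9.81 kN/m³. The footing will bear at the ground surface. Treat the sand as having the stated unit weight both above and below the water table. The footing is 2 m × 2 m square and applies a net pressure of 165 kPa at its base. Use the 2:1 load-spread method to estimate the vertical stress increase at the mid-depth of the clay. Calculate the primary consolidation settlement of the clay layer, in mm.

Mid-depth of clay below the ground surface: z = 1.4 + 5.2/2 = 4 m.
Total vertical stress at mid-clay: σ_v = 19.2×1.4 + 17×2.6 = 71.08 kPa.
Pore pressure: u = 9.81×(4 − 0.99) = 29.528 kPa.
Initial effective stress: σ'_0 = σ_v − u = 71.08 − 29.528 = 41.552 kPa.
Stress increase at mid-clay by the 2:1 spreading method:
Δσ = qBL/((B+z)(L+z)) = 165×2×2/((2+4)(2+4)) = 18.333 kPa
Final effective stress: σ'_f = σ'_0 + Δσ = 41.552 + 18.333 = 59.885 kPa.
Normally consolidated clay, so the full stress increment lies on the virgin compression line:
S_c = C_c·H/(1+e₀)·log₁₀(σ'_f/σ'_0) = 0.31×5.2/(1+1.1)×log₁₀(59.885/41.552)
    = 0.76762 × 0.15873 = 0.1218 m

S_c ≈ 122 mm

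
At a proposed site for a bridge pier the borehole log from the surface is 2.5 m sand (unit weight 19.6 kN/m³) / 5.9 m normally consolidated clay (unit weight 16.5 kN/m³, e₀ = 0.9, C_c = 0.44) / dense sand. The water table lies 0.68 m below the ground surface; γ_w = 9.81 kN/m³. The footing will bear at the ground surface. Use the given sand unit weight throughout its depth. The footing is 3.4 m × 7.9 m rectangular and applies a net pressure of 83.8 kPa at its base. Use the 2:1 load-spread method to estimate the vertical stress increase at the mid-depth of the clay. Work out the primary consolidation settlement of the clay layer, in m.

Mid-depth of clay below the ground surface: z = 2.5 + 5.9/2 = 5.45 m.
Total vertical stress at mid-clay: σ_v = 19.6×2.5 + 16.5×2.95 = 97.675 kPa.
Pore pressure: u = 9.81×(5.45 − 0.68) = 46.794 kPa.
Initial effective stress: σ'_0 = σ_v − u = 97.675 − 46.794 = 50.881 kPa.
Stress increase at mid-clay by the 2:1 spreading method:
Δσ = qBL/((B+z)(L+z)) = 83.8×3.4×7.9/((3.4+5.45)(7.9+5.45)) = 19.051 kPa
Final effective stress: σ'_f = σ'_0 + Δσ = 50.881 + 19.051 = 69.932 kPa.
Normally consolidated clay, so the full stress increment lies on the virgin compression line:
S_c = C_c·H/(1+e₀)·log₁₀(σ'_f/σ'_0) = 0.44×5.9/(1+0.9)×log₁₀(69.932/50.881)
    = 1.3663 × 0.13812 = 0.1887 m

S_c ≈ 0.189 m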